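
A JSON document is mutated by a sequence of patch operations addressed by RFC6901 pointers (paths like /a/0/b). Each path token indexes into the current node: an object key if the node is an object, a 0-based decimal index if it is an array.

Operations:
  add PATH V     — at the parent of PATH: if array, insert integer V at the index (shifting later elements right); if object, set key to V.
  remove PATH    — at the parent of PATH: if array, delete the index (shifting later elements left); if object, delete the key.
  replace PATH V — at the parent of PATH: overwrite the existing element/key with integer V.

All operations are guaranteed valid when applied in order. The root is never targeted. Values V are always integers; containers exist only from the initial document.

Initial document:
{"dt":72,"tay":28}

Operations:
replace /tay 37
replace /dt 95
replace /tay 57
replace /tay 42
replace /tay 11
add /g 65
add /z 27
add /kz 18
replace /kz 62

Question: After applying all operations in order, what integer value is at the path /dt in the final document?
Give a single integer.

Answer: 95

Derivation:
After op 1 (replace /tay 37): {"dt":72,"tay":37}
After op 2 (replace /dt 95): {"dt":95,"tay":37}
After op 3 (replace /tay 57): {"dt":95,"tay":57}
After op 4 (replace /tay 42): {"dt":95,"tay":42}
After op 5 (replace /tay 11): {"dt":95,"tay":11}
After op 6 (add /g 65): {"dt":95,"g":65,"tay":11}
After op 7 (add /z 27): {"dt":95,"g":65,"tay":11,"z":27}
After op 8 (add /kz 18): {"dt":95,"g":65,"kz":18,"tay":11,"z":27}
After op 9 (replace /kz 62): {"dt":95,"g":65,"kz":62,"tay":11,"z":27}
Value at /dt: 95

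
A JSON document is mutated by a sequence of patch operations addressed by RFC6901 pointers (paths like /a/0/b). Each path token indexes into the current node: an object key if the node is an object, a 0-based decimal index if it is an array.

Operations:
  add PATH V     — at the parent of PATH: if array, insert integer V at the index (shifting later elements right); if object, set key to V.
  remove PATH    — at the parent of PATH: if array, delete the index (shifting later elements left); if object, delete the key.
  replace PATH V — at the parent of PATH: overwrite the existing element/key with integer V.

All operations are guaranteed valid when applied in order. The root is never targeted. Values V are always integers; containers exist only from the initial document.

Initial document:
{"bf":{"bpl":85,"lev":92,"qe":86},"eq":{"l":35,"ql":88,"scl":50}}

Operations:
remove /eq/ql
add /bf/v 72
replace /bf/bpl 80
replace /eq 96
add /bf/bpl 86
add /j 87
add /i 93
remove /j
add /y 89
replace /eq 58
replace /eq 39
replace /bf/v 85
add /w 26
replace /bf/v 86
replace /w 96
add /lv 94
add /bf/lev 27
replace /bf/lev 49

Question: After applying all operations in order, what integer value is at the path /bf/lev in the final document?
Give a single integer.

Answer: 49

Derivation:
After op 1 (remove /eq/ql): {"bf":{"bpl":85,"lev":92,"qe":86},"eq":{"l":35,"scl":50}}
After op 2 (add /bf/v 72): {"bf":{"bpl":85,"lev":92,"qe":86,"v":72},"eq":{"l":35,"scl":50}}
After op 3 (replace /bf/bpl 80): {"bf":{"bpl":80,"lev":92,"qe":86,"v":72},"eq":{"l":35,"scl":50}}
After op 4 (replace /eq 96): {"bf":{"bpl":80,"lev":92,"qe":86,"v":72},"eq":96}
After op 5 (add /bf/bpl 86): {"bf":{"bpl":86,"lev":92,"qe":86,"v":72},"eq":96}
After op 6 (add /j 87): {"bf":{"bpl":86,"lev":92,"qe":86,"v":72},"eq":96,"j":87}
After op 7 (add /i 93): {"bf":{"bpl":86,"lev":92,"qe":86,"v":72},"eq":96,"i":93,"j":87}
After op 8 (remove /j): {"bf":{"bpl":86,"lev":92,"qe":86,"v":72},"eq":96,"i":93}
After op 9 (add /y 89): {"bf":{"bpl":86,"lev":92,"qe":86,"v":72},"eq":96,"i":93,"y":89}
After op 10 (replace /eq 58): {"bf":{"bpl":86,"lev":92,"qe":86,"v":72},"eq":58,"i":93,"y":89}
After op 11 (replace /eq 39): {"bf":{"bpl":86,"lev":92,"qe":86,"v":72},"eq":39,"i":93,"y":89}
After op 12 (replace /bf/v 85): {"bf":{"bpl":86,"lev":92,"qe":86,"v":85},"eq":39,"i":93,"y":89}
After op 13 (add /w 26): {"bf":{"bpl":86,"lev":92,"qe":86,"v":85},"eq":39,"i":93,"w":26,"y":89}
After op 14 (replace /bf/v 86): {"bf":{"bpl":86,"lev":92,"qe":86,"v":86},"eq":39,"i":93,"w":26,"y":89}
After op 15 (replace /w 96): {"bf":{"bpl":86,"lev":92,"qe":86,"v":86},"eq":39,"i":93,"w":96,"y":89}
After op 16 (add /lv 94): {"bf":{"bpl":86,"lev":92,"qe":86,"v":86},"eq":39,"i":93,"lv":94,"w":96,"y":89}
After op 17 (add /bf/lev 27): {"bf":{"bpl":86,"lev":27,"qe":86,"v":86},"eq":39,"i":93,"lv":94,"w":96,"y":89}
After op 18 (replace /bf/lev 49): {"bf":{"bpl":86,"lev":49,"qe":86,"v":86},"eq":39,"i":93,"lv":94,"w":96,"y":89}
Value at /bf/lev: 49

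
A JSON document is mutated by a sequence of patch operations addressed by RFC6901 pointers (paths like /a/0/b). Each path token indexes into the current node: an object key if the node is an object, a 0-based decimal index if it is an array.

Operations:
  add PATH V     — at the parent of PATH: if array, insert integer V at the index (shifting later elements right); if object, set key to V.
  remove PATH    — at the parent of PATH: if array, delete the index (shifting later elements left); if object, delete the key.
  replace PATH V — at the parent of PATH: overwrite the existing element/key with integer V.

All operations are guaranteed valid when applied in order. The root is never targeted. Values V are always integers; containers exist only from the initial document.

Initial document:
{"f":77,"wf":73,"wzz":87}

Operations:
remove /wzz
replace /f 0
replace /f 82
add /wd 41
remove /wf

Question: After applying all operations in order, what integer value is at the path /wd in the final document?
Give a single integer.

Answer: 41

Derivation:
After op 1 (remove /wzz): {"f":77,"wf":73}
After op 2 (replace /f 0): {"f":0,"wf":73}
After op 3 (replace /f 82): {"f":82,"wf":73}
After op 4 (add /wd 41): {"f":82,"wd":41,"wf":73}
After op 5 (remove /wf): {"f":82,"wd":41}
Value at /wd: 41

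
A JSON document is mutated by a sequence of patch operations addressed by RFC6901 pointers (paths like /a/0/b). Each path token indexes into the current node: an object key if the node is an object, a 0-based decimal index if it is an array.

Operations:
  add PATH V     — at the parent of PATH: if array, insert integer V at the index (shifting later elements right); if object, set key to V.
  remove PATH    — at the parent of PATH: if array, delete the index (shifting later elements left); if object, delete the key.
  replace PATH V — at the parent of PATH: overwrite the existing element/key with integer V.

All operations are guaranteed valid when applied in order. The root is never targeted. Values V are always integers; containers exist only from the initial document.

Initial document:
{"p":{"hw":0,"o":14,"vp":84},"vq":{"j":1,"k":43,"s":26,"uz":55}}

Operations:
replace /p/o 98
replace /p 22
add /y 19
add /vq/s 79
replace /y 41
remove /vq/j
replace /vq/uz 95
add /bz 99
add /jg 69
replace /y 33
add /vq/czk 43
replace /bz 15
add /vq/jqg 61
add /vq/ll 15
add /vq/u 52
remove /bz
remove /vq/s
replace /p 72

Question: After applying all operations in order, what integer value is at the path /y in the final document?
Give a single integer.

Answer: 33

Derivation:
After op 1 (replace /p/o 98): {"p":{"hw":0,"o":98,"vp":84},"vq":{"j":1,"k":43,"s":26,"uz":55}}
After op 2 (replace /p 22): {"p":22,"vq":{"j":1,"k":43,"s":26,"uz":55}}
After op 3 (add /y 19): {"p":22,"vq":{"j":1,"k":43,"s":26,"uz":55},"y":19}
After op 4 (add /vq/s 79): {"p":22,"vq":{"j":1,"k":43,"s":79,"uz":55},"y":19}
After op 5 (replace /y 41): {"p":22,"vq":{"j":1,"k":43,"s":79,"uz":55},"y":41}
After op 6 (remove /vq/j): {"p":22,"vq":{"k":43,"s":79,"uz":55},"y":41}
After op 7 (replace /vq/uz 95): {"p":22,"vq":{"k":43,"s":79,"uz":95},"y":41}
After op 8 (add /bz 99): {"bz":99,"p":22,"vq":{"k":43,"s":79,"uz":95},"y":41}
After op 9 (add /jg 69): {"bz":99,"jg":69,"p":22,"vq":{"k":43,"s":79,"uz":95},"y":41}
After op 10 (replace /y 33): {"bz":99,"jg":69,"p":22,"vq":{"k":43,"s":79,"uz":95},"y":33}
After op 11 (add /vq/czk 43): {"bz":99,"jg":69,"p":22,"vq":{"czk":43,"k":43,"s":79,"uz":95},"y":33}
After op 12 (replace /bz 15): {"bz":15,"jg":69,"p":22,"vq":{"czk":43,"k":43,"s":79,"uz":95},"y":33}
After op 13 (add /vq/jqg 61): {"bz":15,"jg":69,"p":22,"vq":{"czk":43,"jqg":61,"k":43,"s":79,"uz":95},"y":33}
After op 14 (add /vq/ll 15): {"bz":15,"jg":69,"p":22,"vq":{"czk":43,"jqg":61,"k":43,"ll":15,"s":79,"uz":95},"y":33}
After op 15 (add /vq/u 52): {"bz":15,"jg":69,"p":22,"vq":{"czk":43,"jqg":61,"k":43,"ll":15,"s":79,"u":52,"uz":95},"y":33}
After op 16 (remove /bz): {"jg":69,"p":22,"vq":{"czk":43,"jqg":61,"k":43,"ll":15,"s":79,"u":52,"uz":95},"y":33}
After op 17 (remove /vq/s): {"jg":69,"p":22,"vq":{"czk":43,"jqg":61,"k":43,"ll":15,"u":52,"uz":95},"y":33}
After op 18 (replace /p 72): {"jg":69,"p":72,"vq":{"czk":43,"jqg":61,"k":43,"ll":15,"u":52,"uz":95},"y":33}
Value at /y: 33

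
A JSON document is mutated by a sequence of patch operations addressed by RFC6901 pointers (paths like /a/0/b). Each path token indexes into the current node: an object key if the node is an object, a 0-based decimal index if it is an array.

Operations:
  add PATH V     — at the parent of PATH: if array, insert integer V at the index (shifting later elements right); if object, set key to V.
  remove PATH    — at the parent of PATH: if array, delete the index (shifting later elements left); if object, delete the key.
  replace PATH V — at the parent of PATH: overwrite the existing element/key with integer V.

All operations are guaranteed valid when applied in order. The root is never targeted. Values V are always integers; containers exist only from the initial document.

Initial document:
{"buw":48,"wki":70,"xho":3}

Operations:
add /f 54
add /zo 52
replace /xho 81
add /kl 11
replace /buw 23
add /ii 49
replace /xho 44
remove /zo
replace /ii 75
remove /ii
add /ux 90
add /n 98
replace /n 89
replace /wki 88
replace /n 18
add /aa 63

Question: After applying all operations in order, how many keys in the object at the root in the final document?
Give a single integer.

After op 1 (add /f 54): {"buw":48,"f":54,"wki":70,"xho":3}
After op 2 (add /zo 52): {"buw":48,"f":54,"wki":70,"xho":3,"zo":52}
After op 3 (replace /xho 81): {"buw":48,"f":54,"wki":70,"xho":81,"zo":52}
After op 4 (add /kl 11): {"buw":48,"f":54,"kl":11,"wki":70,"xho":81,"zo":52}
After op 5 (replace /buw 23): {"buw":23,"f":54,"kl":11,"wki":70,"xho":81,"zo":52}
After op 6 (add /ii 49): {"buw":23,"f":54,"ii":49,"kl":11,"wki":70,"xho":81,"zo":52}
After op 7 (replace /xho 44): {"buw":23,"f":54,"ii":49,"kl":11,"wki":70,"xho":44,"zo":52}
After op 8 (remove /zo): {"buw":23,"f":54,"ii":49,"kl":11,"wki":70,"xho":44}
After op 9 (replace /ii 75): {"buw":23,"f":54,"ii":75,"kl":11,"wki":70,"xho":44}
After op 10 (remove /ii): {"buw":23,"f":54,"kl":11,"wki":70,"xho":44}
After op 11 (add /ux 90): {"buw":23,"f":54,"kl":11,"ux":90,"wki":70,"xho":44}
After op 12 (add /n 98): {"buw":23,"f":54,"kl":11,"n":98,"ux":90,"wki":70,"xho":44}
After op 13 (replace /n 89): {"buw":23,"f":54,"kl":11,"n":89,"ux":90,"wki":70,"xho":44}
After op 14 (replace /wki 88): {"buw":23,"f":54,"kl":11,"n":89,"ux":90,"wki":88,"xho":44}
After op 15 (replace /n 18): {"buw":23,"f":54,"kl":11,"n":18,"ux":90,"wki":88,"xho":44}
After op 16 (add /aa 63): {"aa":63,"buw":23,"f":54,"kl":11,"n":18,"ux":90,"wki":88,"xho":44}
Size at the root: 8

Answer: 8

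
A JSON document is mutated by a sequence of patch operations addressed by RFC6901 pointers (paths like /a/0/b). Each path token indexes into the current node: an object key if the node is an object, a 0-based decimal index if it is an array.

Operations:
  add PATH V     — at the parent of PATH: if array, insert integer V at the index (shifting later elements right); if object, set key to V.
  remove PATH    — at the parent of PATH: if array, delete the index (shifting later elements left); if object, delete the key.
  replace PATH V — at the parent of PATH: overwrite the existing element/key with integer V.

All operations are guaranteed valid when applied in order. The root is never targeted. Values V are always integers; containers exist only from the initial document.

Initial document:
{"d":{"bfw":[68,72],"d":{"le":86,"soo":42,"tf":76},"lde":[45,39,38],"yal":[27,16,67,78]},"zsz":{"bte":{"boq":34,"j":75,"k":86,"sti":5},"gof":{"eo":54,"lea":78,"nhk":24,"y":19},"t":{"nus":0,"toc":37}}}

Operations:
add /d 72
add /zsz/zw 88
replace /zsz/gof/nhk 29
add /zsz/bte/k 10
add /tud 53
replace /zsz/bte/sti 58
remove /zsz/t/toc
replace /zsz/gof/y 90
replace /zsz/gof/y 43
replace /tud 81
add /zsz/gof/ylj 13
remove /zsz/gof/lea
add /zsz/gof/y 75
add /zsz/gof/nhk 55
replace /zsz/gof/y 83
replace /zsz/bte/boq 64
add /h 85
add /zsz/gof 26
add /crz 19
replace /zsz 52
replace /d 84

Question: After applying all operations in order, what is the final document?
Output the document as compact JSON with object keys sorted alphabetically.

Answer: {"crz":19,"d":84,"h":85,"tud":81,"zsz":52}

Derivation:
After op 1 (add /d 72): {"d":72,"zsz":{"bte":{"boq":34,"j":75,"k":86,"sti":5},"gof":{"eo":54,"lea":78,"nhk":24,"y":19},"t":{"nus":0,"toc":37}}}
After op 2 (add /zsz/zw 88): {"d":72,"zsz":{"bte":{"boq":34,"j":75,"k":86,"sti":5},"gof":{"eo":54,"lea":78,"nhk":24,"y":19},"t":{"nus":0,"toc":37},"zw":88}}
After op 3 (replace /zsz/gof/nhk 29): {"d":72,"zsz":{"bte":{"boq":34,"j":75,"k":86,"sti":5},"gof":{"eo":54,"lea":78,"nhk":29,"y":19},"t":{"nus":0,"toc":37},"zw":88}}
After op 4 (add /zsz/bte/k 10): {"d":72,"zsz":{"bte":{"boq":34,"j":75,"k":10,"sti":5},"gof":{"eo":54,"lea":78,"nhk":29,"y":19},"t":{"nus":0,"toc":37},"zw":88}}
After op 5 (add /tud 53): {"d":72,"tud":53,"zsz":{"bte":{"boq":34,"j":75,"k":10,"sti":5},"gof":{"eo":54,"lea":78,"nhk":29,"y":19},"t":{"nus":0,"toc":37},"zw":88}}
After op 6 (replace /zsz/bte/sti 58): {"d":72,"tud":53,"zsz":{"bte":{"boq":34,"j":75,"k":10,"sti":58},"gof":{"eo":54,"lea":78,"nhk":29,"y":19},"t":{"nus":0,"toc":37},"zw":88}}
After op 7 (remove /zsz/t/toc): {"d":72,"tud":53,"zsz":{"bte":{"boq":34,"j":75,"k":10,"sti":58},"gof":{"eo":54,"lea":78,"nhk":29,"y":19},"t":{"nus":0},"zw":88}}
After op 8 (replace /zsz/gof/y 90): {"d":72,"tud":53,"zsz":{"bte":{"boq":34,"j":75,"k":10,"sti":58},"gof":{"eo":54,"lea":78,"nhk":29,"y":90},"t":{"nus":0},"zw":88}}
After op 9 (replace /zsz/gof/y 43): {"d":72,"tud":53,"zsz":{"bte":{"boq":34,"j":75,"k":10,"sti":58},"gof":{"eo":54,"lea":78,"nhk":29,"y":43},"t":{"nus":0},"zw":88}}
After op 10 (replace /tud 81): {"d":72,"tud":81,"zsz":{"bte":{"boq":34,"j":75,"k":10,"sti":58},"gof":{"eo":54,"lea":78,"nhk":29,"y":43},"t":{"nus":0},"zw":88}}
After op 11 (add /zsz/gof/ylj 13): {"d":72,"tud":81,"zsz":{"bte":{"boq":34,"j":75,"k":10,"sti":58},"gof":{"eo":54,"lea":78,"nhk":29,"y":43,"ylj":13},"t":{"nus":0},"zw":88}}
After op 12 (remove /zsz/gof/lea): {"d":72,"tud":81,"zsz":{"bte":{"boq":34,"j":75,"k":10,"sti":58},"gof":{"eo":54,"nhk":29,"y":43,"ylj":13},"t":{"nus":0},"zw":88}}
After op 13 (add /zsz/gof/y 75): {"d":72,"tud":81,"zsz":{"bte":{"boq":34,"j":75,"k":10,"sti":58},"gof":{"eo":54,"nhk":29,"y":75,"ylj":13},"t":{"nus":0},"zw":88}}
After op 14 (add /zsz/gof/nhk 55): {"d":72,"tud":81,"zsz":{"bte":{"boq":34,"j":75,"k":10,"sti":58},"gof":{"eo":54,"nhk":55,"y":75,"ylj":13},"t":{"nus":0},"zw":88}}
After op 15 (replace /zsz/gof/y 83): {"d":72,"tud":81,"zsz":{"bte":{"boq":34,"j":75,"k":10,"sti":58},"gof":{"eo":54,"nhk":55,"y":83,"ylj":13},"t":{"nus":0},"zw":88}}
After op 16 (replace /zsz/bte/boq 64): {"d":72,"tud":81,"zsz":{"bte":{"boq":64,"j":75,"k":10,"sti":58},"gof":{"eo":54,"nhk":55,"y":83,"ylj":13},"t":{"nus":0},"zw":88}}
After op 17 (add /h 85): {"d":72,"h":85,"tud":81,"zsz":{"bte":{"boq":64,"j":75,"k":10,"sti":58},"gof":{"eo":54,"nhk":55,"y":83,"ylj":13},"t":{"nus":0},"zw":88}}
After op 18 (add /zsz/gof 26): {"d":72,"h":85,"tud":81,"zsz":{"bte":{"boq":64,"j":75,"k":10,"sti":58},"gof":26,"t":{"nus":0},"zw":88}}
After op 19 (add /crz 19): {"crz":19,"d":72,"h":85,"tud":81,"zsz":{"bte":{"boq":64,"j":75,"k":10,"sti":58},"gof":26,"t":{"nus":0},"zw":88}}
After op 20 (replace /zsz 52): {"crz":19,"d":72,"h":85,"tud":81,"zsz":52}
After op 21 (replace /d 84): {"crz":19,"d":84,"h":85,"tud":81,"zsz":52}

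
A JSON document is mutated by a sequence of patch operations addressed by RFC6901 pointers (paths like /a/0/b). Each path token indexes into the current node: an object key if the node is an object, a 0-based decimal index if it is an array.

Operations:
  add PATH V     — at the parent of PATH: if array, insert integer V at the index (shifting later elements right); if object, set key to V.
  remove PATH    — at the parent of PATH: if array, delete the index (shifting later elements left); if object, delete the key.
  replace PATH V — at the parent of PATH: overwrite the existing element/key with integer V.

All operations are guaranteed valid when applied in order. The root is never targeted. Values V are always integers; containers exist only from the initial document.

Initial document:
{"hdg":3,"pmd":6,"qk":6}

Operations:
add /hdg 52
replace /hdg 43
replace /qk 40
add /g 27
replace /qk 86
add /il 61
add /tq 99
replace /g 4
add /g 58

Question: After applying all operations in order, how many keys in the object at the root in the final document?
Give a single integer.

Answer: 6

Derivation:
After op 1 (add /hdg 52): {"hdg":52,"pmd":6,"qk":6}
After op 2 (replace /hdg 43): {"hdg":43,"pmd":6,"qk":6}
After op 3 (replace /qk 40): {"hdg":43,"pmd":6,"qk":40}
After op 4 (add /g 27): {"g":27,"hdg":43,"pmd":6,"qk":40}
After op 5 (replace /qk 86): {"g":27,"hdg":43,"pmd":6,"qk":86}
After op 6 (add /il 61): {"g":27,"hdg":43,"il":61,"pmd":6,"qk":86}
After op 7 (add /tq 99): {"g":27,"hdg":43,"il":61,"pmd":6,"qk":86,"tq":99}
After op 8 (replace /g 4): {"g":4,"hdg":43,"il":61,"pmd":6,"qk":86,"tq":99}
After op 9 (add /g 58): {"g":58,"hdg":43,"il":61,"pmd":6,"qk":86,"tq":99}
Size at the root: 6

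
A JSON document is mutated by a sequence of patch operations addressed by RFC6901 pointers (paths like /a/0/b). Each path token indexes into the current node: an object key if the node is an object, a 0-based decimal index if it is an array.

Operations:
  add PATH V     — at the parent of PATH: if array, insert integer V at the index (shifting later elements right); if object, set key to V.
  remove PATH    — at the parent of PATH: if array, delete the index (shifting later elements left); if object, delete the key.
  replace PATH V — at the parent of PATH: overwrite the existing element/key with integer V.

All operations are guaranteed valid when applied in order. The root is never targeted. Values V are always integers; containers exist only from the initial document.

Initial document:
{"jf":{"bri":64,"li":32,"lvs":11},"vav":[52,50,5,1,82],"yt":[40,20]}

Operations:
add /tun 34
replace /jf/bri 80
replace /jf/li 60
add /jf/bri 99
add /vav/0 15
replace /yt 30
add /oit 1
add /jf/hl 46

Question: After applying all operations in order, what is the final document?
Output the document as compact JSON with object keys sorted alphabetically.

Answer: {"jf":{"bri":99,"hl":46,"li":60,"lvs":11},"oit":1,"tun":34,"vav":[15,52,50,5,1,82],"yt":30}

Derivation:
After op 1 (add /tun 34): {"jf":{"bri":64,"li":32,"lvs":11},"tun":34,"vav":[52,50,5,1,82],"yt":[40,20]}
After op 2 (replace /jf/bri 80): {"jf":{"bri":80,"li":32,"lvs":11},"tun":34,"vav":[52,50,5,1,82],"yt":[40,20]}
After op 3 (replace /jf/li 60): {"jf":{"bri":80,"li":60,"lvs":11},"tun":34,"vav":[52,50,5,1,82],"yt":[40,20]}
After op 4 (add /jf/bri 99): {"jf":{"bri":99,"li":60,"lvs":11},"tun":34,"vav":[52,50,5,1,82],"yt":[40,20]}
After op 5 (add /vav/0 15): {"jf":{"bri":99,"li":60,"lvs":11},"tun":34,"vav":[15,52,50,5,1,82],"yt":[40,20]}
After op 6 (replace /yt 30): {"jf":{"bri":99,"li":60,"lvs":11},"tun":34,"vav":[15,52,50,5,1,82],"yt":30}
After op 7 (add /oit 1): {"jf":{"bri":99,"li":60,"lvs":11},"oit":1,"tun":34,"vav":[15,52,50,5,1,82],"yt":30}
After op 8 (add /jf/hl 46): {"jf":{"bri":99,"hl":46,"li":60,"lvs":11},"oit":1,"tun":34,"vav":[15,52,50,5,1,82],"yt":30}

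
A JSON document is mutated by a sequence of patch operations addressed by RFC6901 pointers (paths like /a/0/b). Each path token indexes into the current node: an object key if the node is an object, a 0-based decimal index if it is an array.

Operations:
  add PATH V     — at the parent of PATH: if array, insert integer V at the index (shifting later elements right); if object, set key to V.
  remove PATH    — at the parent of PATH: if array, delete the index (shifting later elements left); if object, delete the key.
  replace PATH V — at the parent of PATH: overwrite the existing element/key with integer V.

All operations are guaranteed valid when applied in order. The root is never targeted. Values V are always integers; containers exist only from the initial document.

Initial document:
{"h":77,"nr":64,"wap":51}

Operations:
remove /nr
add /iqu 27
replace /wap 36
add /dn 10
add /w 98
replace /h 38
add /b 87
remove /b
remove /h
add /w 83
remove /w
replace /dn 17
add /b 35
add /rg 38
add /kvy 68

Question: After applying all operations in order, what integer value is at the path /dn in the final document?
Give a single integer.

Answer: 17

Derivation:
After op 1 (remove /nr): {"h":77,"wap":51}
After op 2 (add /iqu 27): {"h":77,"iqu":27,"wap":51}
After op 3 (replace /wap 36): {"h":77,"iqu":27,"wap":36}
After op 4 (add /dn 10): {"dn":10,"h":77,"iqu":27,"wap":36}
After op 5 (add /w 98): {"dn":10,"h":77,"iqu":27,"w":98,"wap":36}
After op 6 (replace /h 38): {"dn":10,"h":38,"iqu":27,"w":98,"wap":36}
After op 7 (add /b 87): {"b":87,"dn":10,"h":38,"iqu":27,"w":98,"wap":36}
After op 8 (remove /b): {"dn":10,"h":38,"iqu":27,"w":98,"wap":36}
After op 9 (remove /h): {"dn":10,"iqu":27,"w":98,"wap":36}
After op 10 (add /w 83): {"dn":10,"iqu":27,"w":83,"wap":36}
After op 11 (remove /w): {"dn":10,"iqu":27,"wap":36}
After op 12 (replace /dn 17): {"dn":17,"iqu":27,"wap":36}
After op 13 (add /b 35): {"b":35,"dn":17,"iqu":27,"wap":36}
After op 14 (add /rg 38): {"b":35,"dn":17,"iqu":27,"rg":38,"wap":36}
After op 15 (add /kvy 68): {"b":35,"dn":17,"iqu":27,"kvy":68,"rg":38,"wap":36}
Value at /dn: 17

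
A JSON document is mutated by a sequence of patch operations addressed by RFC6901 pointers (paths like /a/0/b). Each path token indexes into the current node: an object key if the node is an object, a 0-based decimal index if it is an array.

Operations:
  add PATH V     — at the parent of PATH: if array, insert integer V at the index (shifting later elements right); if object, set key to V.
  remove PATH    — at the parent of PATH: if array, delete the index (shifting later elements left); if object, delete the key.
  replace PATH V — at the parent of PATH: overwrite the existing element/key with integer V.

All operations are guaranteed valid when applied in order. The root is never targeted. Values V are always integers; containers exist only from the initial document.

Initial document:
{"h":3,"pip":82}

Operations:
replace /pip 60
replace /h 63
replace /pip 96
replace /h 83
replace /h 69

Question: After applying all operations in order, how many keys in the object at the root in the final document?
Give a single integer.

Answer: 2

Derivation:
After op 1 (replace /pip 60): {"h":3,"pip":60}
After op 2 (replace /h 63): {"h":63,"pip":60}
After op 3 (replace /pip 96): {"h":63,"pip":96}
After op 4 (replace /h 83): {"h":83,"pip":96}
After op 5 (replace /h 69): {"h":69,"pip":96}
Size at the root: 2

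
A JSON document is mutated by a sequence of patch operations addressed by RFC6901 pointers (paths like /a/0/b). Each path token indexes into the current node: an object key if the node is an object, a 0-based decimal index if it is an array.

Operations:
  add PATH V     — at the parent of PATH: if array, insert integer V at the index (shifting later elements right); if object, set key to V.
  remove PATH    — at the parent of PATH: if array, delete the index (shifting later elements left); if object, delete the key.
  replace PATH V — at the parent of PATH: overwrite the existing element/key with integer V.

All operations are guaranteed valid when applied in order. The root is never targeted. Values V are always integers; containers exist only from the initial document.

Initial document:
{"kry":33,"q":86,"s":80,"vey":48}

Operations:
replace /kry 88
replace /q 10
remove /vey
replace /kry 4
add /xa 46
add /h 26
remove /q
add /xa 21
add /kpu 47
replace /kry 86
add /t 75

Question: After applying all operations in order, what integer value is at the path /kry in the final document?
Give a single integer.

Answer: 86

Derivation:
After op 1 (replace /kry 88): {"kry":88,"q":86,"s":80,"vey":48}
After op 2 (replace /q 10): {"kry":88,"q":10,"s":80,"vey":48}
After op 3 (remove /vey): {"kry":88,"q":10,"s":80}
After op 4 (replace /kry 4): {"kry":4,"q":10,"s":80}
After op 5 (add /xa 46): {"kry":4,"q":10,"s":80,"xa":46}
After op 6 (add /h 26): {"h":26,"kry":4,"q":10,"s":80,"xa":46}
After op 7 (remove /q): {"h":26,"kry":4,"s":80,"xa":46}
After op 8 (add /xa 21): {"h":26,"kry":4,"s":80,"xa":21}
After op 9 (add /kpu 47): {"h":26,"kpu":47,"kry":4,"s":80,"xa":21}
After op 10 (replace /kry 86): {"h":26,"kpu":47,"kry":86,"s":80,"xa":21}
After op 11 (add /t 75): {"h":26,"kpu":47,"kry":86,"s":80,"t":75,"xa":21}
Value at /kry: 86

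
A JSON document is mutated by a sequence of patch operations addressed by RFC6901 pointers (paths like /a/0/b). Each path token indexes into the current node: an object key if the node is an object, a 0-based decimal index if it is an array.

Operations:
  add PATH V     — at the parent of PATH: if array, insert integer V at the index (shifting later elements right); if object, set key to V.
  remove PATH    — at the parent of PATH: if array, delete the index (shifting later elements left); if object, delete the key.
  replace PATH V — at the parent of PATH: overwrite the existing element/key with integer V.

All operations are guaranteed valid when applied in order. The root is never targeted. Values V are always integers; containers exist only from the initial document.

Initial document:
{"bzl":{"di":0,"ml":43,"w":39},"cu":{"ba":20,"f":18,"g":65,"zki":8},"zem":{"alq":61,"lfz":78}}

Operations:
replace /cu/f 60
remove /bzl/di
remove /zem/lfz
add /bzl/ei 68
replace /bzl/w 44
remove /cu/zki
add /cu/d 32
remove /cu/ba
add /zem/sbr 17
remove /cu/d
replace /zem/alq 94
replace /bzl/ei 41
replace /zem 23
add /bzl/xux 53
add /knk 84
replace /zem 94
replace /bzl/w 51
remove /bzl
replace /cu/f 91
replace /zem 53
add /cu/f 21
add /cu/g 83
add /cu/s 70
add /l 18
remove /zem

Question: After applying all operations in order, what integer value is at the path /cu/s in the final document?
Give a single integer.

Answer: 70

Derivation:
After op 1 (replace /cu/f 60): {"bzl":{"di":0,"ml":43,"w":39},"cu":{"ba":20,"f":60,"g":65,"zki":8},"zem":{"alq":61,"lfz":78}}
After op 2 (remove /bzl/di): {"bzl":{"ml":43,"w":39},"cu":{"ba":20,"f":60,"g":65,"zki":8},"zem":{"alq":61,"lfz":78}}
After op 3 (remove /zem/lfz): {"bzl":{"ml":43,"w":39},"cu":{"ba":20,"f":60,"g":65,"zki":8},"zem":{"alq":61}}
After op 4 (add /bzl/ei 68): {"bzl":{"ei":68,"ml":43,"w":39},"cu":{"ba":20,"f":60,"g":65,"zki":8},"zem":{"alq":61}}
After op 5 (replace /bzl/w 44): {"bzl":{"ei":68,"ml":43,"w":44},"cu":{"ba":20,"f":60,"g":65,"zki":8},"zem":{"alq":61}}
After op 6 (remove /cu/zki): {"bzl":{"ei":68,"ml":43,"w":44},"cu":{"ba":20,"f":60,"g":65},"zem":{"alq":61}}
After op 7 (add /cu/d 32): {"bzl":{"ei":68,"ml":43,"w":44},"cu":{"ba":20,"d":32,"f":60,"g":65},"zem":{"alq":61}}
After op 8 (remove /cu/ba): {"bzl":{"ei":68,"ml":43,"w":44},"cu":{"d":32,"f":60,"g":65},"zem":{"alq":61}}
After op 9 (add /zem/sbr 17): {"bzl":{"ei":68,"ml":43,"w":44},"cu":{"d":32,"f":60,"g":65},"zem":{"alq":61,"sbr":17}}
After op 10 (remove /cu/d): {"bzl":{"ei":68,"ml":43,"w":44},"cu":{"f":60,"g":65},"zem":{"alq":61,"sbr":17}}
After op 11 (replace /zem/alq 94): {"bzl":{"ei":68,"ml":43,"w":44},"cu":{"f":60,"g":65},"zem":{"alq":94,"sbr":17}}
After op 12 (replace /bzl/ei 41): {"bzl":{"ei":41,"ml":43,"w":44},"cu":{"f":60,"g":65},"zem":{"alq":94,"sbr":17}}
After op 13 (replace /zem 23): {"bzl":{"ei":41,"ml":43,"w":44},"cu":{"f":60,"g":65},"zem":23}
After op 14 (add /bzl/xux 53): {"bzl":{"ei":41,"ml":43,"w":44,"xux":53},"cu":{"f":60,"g":65},"zem":23}
After op 15 (add /knk 84): {"bzl":{"ei":41,"ml":43,"w":44,"xux":53},"cu":{"f":60,"g":65},"knk":84,"zem":23}
After op 16 (replace /zem 94): {"bzl":{"ei":41,"ml":43,"w":44,"xux":53},"cu":{"f":60,"g":65},"knk":84,"zem":94}
After op 17 (replace /bzl/w 51): {"bzl":{"ei":41,"ml":43,"w":51,"xux":53},"cu":{"f":60,"g":65},"knk":84,"zem":94}
After op 18 (remove /bzl): {"cu":{"f":60,"g":65},"knk":84,"zem":94}
After op 19 (replace /cu/f 91): {"cu":{"f":91,"g":65},"knk":84,"zem":94}
After op 20 (replace /zem 53): {"cu":{"f":91,"g":65},"knk":84,"zem":53}
After op 21 (add /cu/f 21): {"cu":{"f":21,"g":65},"knk":84,"zem":53}
After op 22 (add /cu/g 83): {"cu":{"f":21,"g":83},"knk":84,"zem":53}
After op 23 (add /cu/s 70): {"cu":{"f":21,"g":83,"s":70},"knk":84,"zem":53}
After op 24 (add /l 18): {"cu":{"f":21,"g":83,"s":70},"knk":84,"l":18,"zem":53}
After op 25 (remove /zem): {"cu":{"f":21,"g":83,"s":70},"knk":84,"l":18}
Value at /cu/s: 70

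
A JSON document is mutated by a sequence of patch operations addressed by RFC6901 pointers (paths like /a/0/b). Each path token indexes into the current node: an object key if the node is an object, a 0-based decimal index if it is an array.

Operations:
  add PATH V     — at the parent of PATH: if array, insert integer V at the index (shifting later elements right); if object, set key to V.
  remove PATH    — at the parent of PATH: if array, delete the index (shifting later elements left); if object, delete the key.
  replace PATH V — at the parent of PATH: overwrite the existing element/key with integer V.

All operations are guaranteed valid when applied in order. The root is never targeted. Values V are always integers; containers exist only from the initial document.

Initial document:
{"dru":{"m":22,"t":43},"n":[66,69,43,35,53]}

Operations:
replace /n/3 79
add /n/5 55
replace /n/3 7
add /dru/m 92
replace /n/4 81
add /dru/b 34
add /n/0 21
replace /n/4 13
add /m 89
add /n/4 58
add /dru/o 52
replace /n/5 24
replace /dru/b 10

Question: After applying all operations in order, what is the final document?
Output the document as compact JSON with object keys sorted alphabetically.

After op 1 (replace /n/3 79): {"dru":{"m":22,"t":43},"n":[66,69,43,79,53]}
After op 2 (add /n/5 55): {"dru":{"m":22,"t":43},"n":[66,69,43,79,53,55]}
After op 3 (replace /n/3 7): {"dru":{"m":22,"t":43},"n":[66,69,43,7,53,55]}
After op 4 (add /dru/m 92): {"dru":{"m":92,"t":43},"n":[66,69,43,7,53,55]}
After op 5 (replace /n/4 81): {"dru":{"m":92,"t":43},"n":[66,69,43,7,81,55]}
After op 6 (add /dru/b 34): {"dru":{"b":34,"m":92,"t":43},"n":[66,69,43,7,81,55]}
After op 7 (add /n/0 21): {"dru":{"b":34,"m":92,"t":43},"n":[21,66,69,43,7,81,55]}
After op 8 (replace /n/4 13): {"dru":{"b":34,"m":92,"t":43},"n":[21,66,69,43,13,81,55]}
After op 9 (add /m 89): {"dru":{"b":34,"m":92,"t":43},"m":89,"n":[21,66,69,43,13,81,55]}
After op 10 (add /n/4 58): {"dru":{"b":34,"m":92,"t":43},"m":89,"n":[21,66,69,43,58,13,81,55]}
After op 11 (add /dru/o 52): {"dru":{"b":34,"m":92,"o":52,"t":43},"m":89,"n":[21,66,69,43,58,13,81,55]}
After op 12 (replace /n/5 24): {"dru":{"b":34,"m":92,"o":52,"t":43},"m":89,"n":[21,66,69,43,58,24,81,55]}
After op 13 (replace /dru/b 10): {"dru":{"b":10,"m":92,"o":52,"t":43},"m":89,"n":[21,66,69,43,58,24,81,55]}

Answer: {"dru":{"b":10,"m":92,"o":52,"t":43},"m":89,"n":[21,66,69,43,58,24,81,55]}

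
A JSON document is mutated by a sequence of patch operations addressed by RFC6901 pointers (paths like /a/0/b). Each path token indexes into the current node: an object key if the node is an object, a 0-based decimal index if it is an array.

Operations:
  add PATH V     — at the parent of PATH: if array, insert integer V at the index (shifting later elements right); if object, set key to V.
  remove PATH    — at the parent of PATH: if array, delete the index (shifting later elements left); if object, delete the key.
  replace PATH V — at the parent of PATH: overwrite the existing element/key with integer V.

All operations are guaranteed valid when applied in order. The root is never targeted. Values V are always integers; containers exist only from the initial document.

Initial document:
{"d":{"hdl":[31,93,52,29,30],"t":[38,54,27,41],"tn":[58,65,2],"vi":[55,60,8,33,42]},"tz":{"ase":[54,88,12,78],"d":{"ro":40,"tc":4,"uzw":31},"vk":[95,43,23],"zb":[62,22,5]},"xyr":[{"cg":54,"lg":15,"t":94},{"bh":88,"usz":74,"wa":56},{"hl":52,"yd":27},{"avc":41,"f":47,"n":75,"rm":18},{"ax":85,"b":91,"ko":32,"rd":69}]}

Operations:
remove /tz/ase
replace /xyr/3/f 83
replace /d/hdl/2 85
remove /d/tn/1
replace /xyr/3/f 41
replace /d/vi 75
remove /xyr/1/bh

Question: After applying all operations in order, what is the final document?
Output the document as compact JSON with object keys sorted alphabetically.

Answer: {"d":{"hdl":[31,93,85,29,30],"t":[38,54,27,41],"tn":[58,2],"vi":75},"tz":{"d":{"ro":40,"tc":4,"uzw":31},"vk":[95,43,23],"zb":[62,22,5]},"xyr":[{"cg":54,"lg":15,"t":94},{"usz":74,"wa":56},{"hl":52,"yd":27},{"avc":41,"f":41,"n":75,"rm":18},{"ax":85,"b":91,"ko":32,"rd":69}]}

Derivation:
After op 1 (remove /tz/ase): {"d":{"hdl":[31,93,52,29,30],"t":[38,54,27,41],"tn":[58,65,2],"vi":[55,60,8,33,42]},"tz":{"d":{"ro":40,"tc":4,"uzw":31},"vk":[95,43,23],"zb":[62,22,5]},"xyr":[{"cg":54,"lg":15,"t":94},{"bh":88,"usz":74,"wa":56},{"hl":52,"yd":27},{"avc":41,"f":47,"n":75,"rm":18},{"ax":85,"b":91,"ko":32,"rd":69}]}
After op 2 (replace /xyr/3/f 83): {"d":{"hdl":[31,93,52,29,30],"t":[38,54,27,41],"tn":[58,65,2],"vi":[55,60,8,33,42]},"tz":{"d":{"ro":40,"tc":4,"uzw":31},"vk":[95,43,23],"zb":[62,22,5]},"xyr":[{"cg":54,"lg":15,"t":94},{"bh":88,"usz":74,"wa":56},{"hl":52,"yd":27},{"avc":41,"f":83,"n":75,"rm":18},{"ax":85,"b":91,"ko":32,"rd":69}]}
After op 3 (replace /d/hdl/2 85): {"d":{"hdl":[31,93,85,29,30],"t":[38,54,27,41],"tn":[58,65,2],"vi":[55,60,8,33,42]},"tz":{"d":{"ro":40,"tc":4,"uzw":31},"vk":[95,43,23],"zb":[62,22,5]},"xyr":[{"cg":54,"lg":15,"t":94},{"bh":88,"usz":74,"wa":56},{"hl":52,"yd":27},{"avc":41,"f":83,"n":75,"rm":18},{"ax":85,"b":91,"ko":32,"rd":69}]}
After op 4 (remove /d/tn/1): {"d":{"hdl":[31,93,85,29,30],"t":[38,54,27,41],"tn":[58,2],"vi":[55,60,8,33,42]},"tz":{"d":{"ro":40,"tc":4,"uzw":31},"vk":[95,43,23],"zb":[62,22,5]},"xyr":[{"cg":54,"lg":15,"t":94},{"bh":88,"usz":74,"wa":56},{"hl":52,"yd":27},{"avc":41,"f":83,"n":75,"rm":18},{"ax":85,"b":91,"ko":32,"rd":69}]}
After op 5 (replace /xyr/3/f 41): {"d":{"hdl":[31,93,85,29,30],"t":[38,54,27,41],"tn":[58,2],"vi":[55,60,8,33,42]},"tz":{"d":{"ro":40,"tc":4,"uzw":31},"vk":[95,43,23],"zb":[62,22,5]},"xyr":[{"cg":54,"lg":15,"t":94},{"bh":88,"usz":74,"wa":56},{"hl":52,"yd":27},{"avc":41,"f":41,"n":75,"rm":18},{"ax":85,"b":91,"ko":32,"rd":69}]}
After op 6 (replace /d/vi 75): {"d":{"hdl":[31,93,85,29,30],"t":[38,54,27,41],"tn":[58,2],"vi":75},"tz":{"d":{"ro":40,"tc":4,"uzw":31},"vk":[95,43,23],"zb":[62,22,5]},"xyr":[{"cg":54,"lg":15,"t":94},{"bh":88,"usz":74,"wa":56},{"hl":52,"yd":27},{"avc":41,"f":41,"n":75,"rm":18},{"ax":85,"b":91,"ko":32,"rd":69}]}
After op 7 (remove /xyr/1/bh): {"d":{"hdl":[31,93,85,29,30],"t":[38,54,27,41],"tn":[58,2],"vi":75},"tz":{"d":{"ro":40,"tc":4,"uzw":31},"vk":[95,43,23],"zb":[62,22,5]},"xyr":[{"cg":54,"lg":15,"t":94},{"usz":74,"wa":56},{"hl":52,"yd":27},{"avc":41,"f":41,"n":75,"rm":18},{"ax":85,"b":91,"ko":32,"rd":69}]}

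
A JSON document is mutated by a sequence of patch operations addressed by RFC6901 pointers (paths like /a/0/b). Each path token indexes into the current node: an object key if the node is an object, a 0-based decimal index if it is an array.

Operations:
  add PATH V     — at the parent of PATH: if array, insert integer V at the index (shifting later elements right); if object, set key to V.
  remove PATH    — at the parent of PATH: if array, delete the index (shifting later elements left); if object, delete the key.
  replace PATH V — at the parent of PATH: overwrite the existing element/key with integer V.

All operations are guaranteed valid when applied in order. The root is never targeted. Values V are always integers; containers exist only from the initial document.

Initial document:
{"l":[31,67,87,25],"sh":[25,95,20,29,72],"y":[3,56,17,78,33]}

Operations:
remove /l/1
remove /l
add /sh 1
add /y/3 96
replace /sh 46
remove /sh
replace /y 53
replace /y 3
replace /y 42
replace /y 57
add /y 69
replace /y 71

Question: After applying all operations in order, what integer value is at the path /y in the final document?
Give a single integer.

After op 1 (remove /l/1): {"l":[31,87,25],"sh":[25,95,20,29,72],"y":[3,56,17,78,33]}
After op 2 (remove /l): {"sh":[25,95,20,29,72],"y":[3,56,17,78,33]}
After op 3 (add /sh 1): {"sh":1,"y":[3,56,17,78,33]}
After op 4 (add /y/3 96): {"sh":1,"y":[3,56,17,96,78,33]}
After op 5 (replace /sh 46): {"sh":46,"y":[3,56,17,96,78,33]}
After op 6 (remove /sh): {"y":[3,56,17,96,78,33]}
After op 7 (replace /y 53): {"y":53}
After op 8 (replace /y 3): {"y":3}
After op 9 (replace /y 42): {"y":42}
After op 10 (replace /y 57): {"y":57}
After op 11 (add /y 69): {"y":69}
After op 12 (replace /y 71): {"y":71}
Value at /y: 71

Answer: 71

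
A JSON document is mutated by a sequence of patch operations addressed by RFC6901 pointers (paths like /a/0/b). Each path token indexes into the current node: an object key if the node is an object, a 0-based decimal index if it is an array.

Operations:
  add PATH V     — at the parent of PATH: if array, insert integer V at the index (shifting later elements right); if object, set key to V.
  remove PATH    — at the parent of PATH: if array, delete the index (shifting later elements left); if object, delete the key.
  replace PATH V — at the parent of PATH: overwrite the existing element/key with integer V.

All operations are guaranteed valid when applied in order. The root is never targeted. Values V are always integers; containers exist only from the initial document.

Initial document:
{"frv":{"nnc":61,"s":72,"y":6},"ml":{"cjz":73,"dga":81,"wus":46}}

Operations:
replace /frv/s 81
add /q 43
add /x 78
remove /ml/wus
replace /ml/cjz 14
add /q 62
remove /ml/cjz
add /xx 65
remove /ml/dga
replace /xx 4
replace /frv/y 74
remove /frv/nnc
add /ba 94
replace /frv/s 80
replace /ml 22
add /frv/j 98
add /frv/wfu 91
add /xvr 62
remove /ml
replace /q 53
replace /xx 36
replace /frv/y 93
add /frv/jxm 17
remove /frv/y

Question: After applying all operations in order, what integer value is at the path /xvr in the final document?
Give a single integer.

After op 1 (replace /frv/s 81): {"frv":{"nnc":61,"s":81,"y":6},"ml":{"cjz":73,"dga":81,"wus":46}}
After op 2 (add /q 43): {"frv":{"nnc":61,"s":81,"y":6},"ml":{"cjz":73,"dga":81,"wus":46},"q":43}
After op 3 (add /x 78): {"frv":{"nnc":61,"s":81,"y":6},"ml":{"cjz":73,"dga":81,"wus":46},"q":43,"x":78}
After op 4 (remove /ml/wus): {"frv":{"nnc":61,"s":81,"y":6},"ml":{"cjz":73,"dga":81},"q":43,"x":78}
After op 5 (replace /ml/cjz 14): {"frv":{"nnc":61,"s":81,"y":6},"ml":{"cjz":14,"dga":81},"q":43,"x":78}
After op 6 (add /q 62): {"frv":{"nnc":61,"s":81,"y":6},"ml":{"cjz":14,"dga":81},"q":62,"x":78}
After op 7 (remove /ml/cjz): {"frv":{"nnc":61,"s":81,"y":6},"ml":{"dga":81},"q":62,"x":78}
After op 8 (add /xx 65): {"frv":{"nnc":61,"s":81,"y":6},"ml":{"dga":81},"q":62,"x":78,"xx":65}
After op 9 (remove /ml/dga): {"frv":{"nnc":61,"s":81,"y":6},"ml":{},"q":62,"x":78,"xx":65}
After op 10 (replace /xx 4): {"frv":{"nnc":61,"s":81,"y":6},"ml":{},"q":62,"x":78,"xx":4}
After op 11 (replace /frv/y 74): {"frv":{"nnc":61,"s":81,"y":74},"ml":{},"q":62,"x":78,"xx":4}
After op 12 (remove /frv/nnc): {"frv":{"s":81,"y":74},"ml":{},"q":62,"x":78,"xx":4}
After op 13 (add /ba 94): {"ba":94,"frv":{"s":81,"y":74},"ml":{},"q":62,"x":78,"xx":4}
After op 14 (replace /frv/s 80): {"ba":94,"frv":{"s":80,"y":74},"ml":{},"q":62,"x":78,"xx":4}
After op 15 (replace /ml 22): {"ba":94,"frv":{"s":80,"y":74},"ml":22,"q":62,"x":78,"xx":4}
After op 16 (add /frv/j 98): {"ba":94,"frv":{"j":98,"s":80,"y":74},"ml":22,"q":62,"x":78,"xx":4}
After op 17 (add /frv/wfu 91): {"ba":94,"frv":{"j":98,"s":80,"wfu":91,"y":74},"ml":22,"q":62,"x":78,"xx":4}
After op 18 (add /xvr 62): {"ba":94,"frv":{"j":98,"s":80,"wfu":91,"y":74},"ml":22,"q":62,"x":78,"xvr":62,"xx":4}
After op 19 (remove /ml): {"ba":94,"frv":{"j":98,"s":80,"wfu":91,"y":74},"q":62,"x":78,"xvr":62,"xx":4}
After op 20 (replace /q 53): {"ba":94,"frv":{"j":98,"s":80,"wfu":91,"y":74},"q":53,"x":78,"xvr":62,"xx":4}
After op 21 (replace /xx 36): {"ba":94,"frv":{"j":98,"s":80,"wfu":91,"y":74},"q":53,"x":78,"xvr":62,"xx":36}
After op 22 (replace /frv/y 93): {"ba":94,"frv":{"j":98,"s":80,"wfu":91,"y":93},"q":53,"x":78,"xvr":62,"xx":36}
After op 23 (add /frv/jxm 17): {"ba":94,"frv":{"j":98,"jxm":17,"s":80,"wfu":91,"y":93},"q":53,"x":78,"xvr":62,"xx":36}
After op 24 (remove /frv/y): {"ba":94,"frv":{"j":98,"jxm":17,"s":80,"wfu":91},"q":53,"x":78,"xvr":62,"xx":36}
Value at /xvr: 62

Answer: 62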